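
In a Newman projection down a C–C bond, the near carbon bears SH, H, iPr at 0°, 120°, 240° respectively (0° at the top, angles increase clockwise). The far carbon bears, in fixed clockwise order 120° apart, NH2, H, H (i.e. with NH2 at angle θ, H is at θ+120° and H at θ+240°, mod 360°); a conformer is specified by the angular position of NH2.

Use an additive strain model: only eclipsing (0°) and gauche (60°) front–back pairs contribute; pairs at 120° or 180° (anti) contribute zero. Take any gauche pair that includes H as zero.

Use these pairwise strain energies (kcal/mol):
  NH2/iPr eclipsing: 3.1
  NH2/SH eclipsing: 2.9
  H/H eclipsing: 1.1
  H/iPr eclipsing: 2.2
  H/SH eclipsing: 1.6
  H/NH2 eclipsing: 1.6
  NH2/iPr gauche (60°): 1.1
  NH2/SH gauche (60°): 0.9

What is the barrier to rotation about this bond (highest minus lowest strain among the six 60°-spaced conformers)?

5.3 kcal/mol

NH2 at 0° (eclipsed): SH(0°)/NH2(0°) eclipsed 2.9; H(120°)/H(120°) eclipsed 1.1; iPr(240°)/H(240°) eclipsed 2.2 → 6.2 kcal/mol.
NH2 at 60° (staggered): SH(0°)/NH2(60°) gauche 0.9 → 0.9 kcal/mol.
NH2 at 120° (eclipsed): SH(0°)/H(0°) eclipsed 1.6; H(120°)/NH2(120°) eclipsed 1.6; iPr(240°)/H(240°) eclipsed 2.2 → 5.4 kcal/mol.
NH2 at 180° (staggered): iPr(240°)/NH2(180°) gauche 1.1 → 1.1 kcal/mol.
NH2 at 240° (eclipsed): SH(0°)/H(0°) eclipsed 1.6; H(120°)/H(120°) eclipsed 1.1; iPr(240°)/NH2(240°) eclipsed 3.1 → 5.8 kcal/mol.
NH2 at 300° (staggered): SH(0°)/NH2(300°) gauche 0.9; iPr(240°)/NH2(300°) gauche 1.1 → 2.0 kcal/mol.
Max at 0° (6.2 kcal/mol), min at 60° (0.9 kcal/mol); barrier = 5.3 kcal/mol.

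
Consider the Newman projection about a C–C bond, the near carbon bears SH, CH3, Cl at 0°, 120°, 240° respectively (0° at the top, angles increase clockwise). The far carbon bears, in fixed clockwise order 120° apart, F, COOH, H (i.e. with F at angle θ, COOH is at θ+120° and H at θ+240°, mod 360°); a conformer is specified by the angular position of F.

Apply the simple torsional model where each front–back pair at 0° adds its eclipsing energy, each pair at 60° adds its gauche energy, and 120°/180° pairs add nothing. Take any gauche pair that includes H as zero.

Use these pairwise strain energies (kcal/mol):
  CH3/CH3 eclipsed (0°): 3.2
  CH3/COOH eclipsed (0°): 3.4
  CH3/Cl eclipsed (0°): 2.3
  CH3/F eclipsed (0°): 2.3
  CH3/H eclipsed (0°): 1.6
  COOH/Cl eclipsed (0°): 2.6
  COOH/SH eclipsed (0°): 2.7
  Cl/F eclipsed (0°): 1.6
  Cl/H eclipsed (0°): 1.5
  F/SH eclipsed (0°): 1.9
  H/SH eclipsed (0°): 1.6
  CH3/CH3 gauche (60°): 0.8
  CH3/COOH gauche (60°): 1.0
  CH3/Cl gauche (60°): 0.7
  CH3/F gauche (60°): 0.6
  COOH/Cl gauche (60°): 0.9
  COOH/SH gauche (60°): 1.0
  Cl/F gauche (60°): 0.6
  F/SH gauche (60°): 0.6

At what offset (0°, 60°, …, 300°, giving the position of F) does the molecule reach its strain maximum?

0°

F at 0° (eclipsed): SH–F eclipsed, CH3–COOH eclipsed, Cl–H eclipsed; 1.9 + 3.4 + 1.5 = 6.8 kcal/mol.
F at 60° (staggered): SH–F gauche, CH3–F gauche, CH3–COOH gauche, Cl–COOH gauche; 0.6 + 0.6 + 1.0 + 0.9 = 3.1 kcal/mol.
F at 120° (eclipsed): SH–H eclipsed, CH3–F eclipsed, Cl–COOH eclipsed; 1.6 + 2.3 + 2.6 = 6.5 kcal/mol.
F at 180° (staggered): SH–COOH gauche, CH3–F gauche, Cl–F gauche, Cl–COOH gauche; 1.0 + 0.6 + 0.6 + 0.9 = 3.1 kcal/mol.
F at 240° (eclipsed): SH–COOH eclipsed, CH3–H eclipsed, Cl–F eclipsed; 2.7 + 1.6 + 1.6 = 5.9 kcal/mol.
F at 300° (staggered): SH–F gauche, SH–COOH gauche, CH3–COOH gauche, Cl–F gauche; 0.6 + 1.0 + 1.0 + 0.6 = 3.2 kcal/mol.
The maximum (6.8 kcal/mol) occurs with F at 0°.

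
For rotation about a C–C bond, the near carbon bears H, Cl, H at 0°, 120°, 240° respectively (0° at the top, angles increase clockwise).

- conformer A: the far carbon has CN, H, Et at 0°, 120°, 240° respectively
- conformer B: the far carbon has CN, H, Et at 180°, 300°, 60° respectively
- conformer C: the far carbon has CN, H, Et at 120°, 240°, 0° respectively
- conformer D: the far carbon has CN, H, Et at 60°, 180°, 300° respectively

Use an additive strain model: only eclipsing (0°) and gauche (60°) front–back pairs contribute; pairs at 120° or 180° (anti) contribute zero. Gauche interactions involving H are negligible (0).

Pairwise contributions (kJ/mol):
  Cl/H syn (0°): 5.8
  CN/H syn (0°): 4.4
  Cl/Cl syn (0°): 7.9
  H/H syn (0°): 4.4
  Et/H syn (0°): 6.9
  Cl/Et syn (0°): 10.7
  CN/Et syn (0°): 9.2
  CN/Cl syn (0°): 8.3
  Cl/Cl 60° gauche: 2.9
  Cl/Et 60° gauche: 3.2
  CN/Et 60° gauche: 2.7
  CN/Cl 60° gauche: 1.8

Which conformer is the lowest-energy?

A is eclipsed. H at 0° is eclipsed with CN at 0° (4.4); Cl at 120° is eclipsed with H at 120° (5.8); H at 240° is eclipsed with Et at 240° (6.9). Total 17.1 kJ/mol.
B is staggered. Cl at 120° is gauche with CN at 180° (1.8); Cl at 120° is gauche with Et at 60° (3.2). Total 5.0 kJ/mol.
C is eclipsed. H at 0° is eclipsed with Et at 0° (6.9); Cl at 120° is eclipsed with CN at 120° (8.3); H at 240° is eclipsed with H at 240° (4.4). Total 19.6 kJ/mol.
D is staggered. Cl at 120° is gauche with CN at 60° (1.8). Total 1.8 kJ/mol.
D has the lowest total (1.8 kJ/mol).

D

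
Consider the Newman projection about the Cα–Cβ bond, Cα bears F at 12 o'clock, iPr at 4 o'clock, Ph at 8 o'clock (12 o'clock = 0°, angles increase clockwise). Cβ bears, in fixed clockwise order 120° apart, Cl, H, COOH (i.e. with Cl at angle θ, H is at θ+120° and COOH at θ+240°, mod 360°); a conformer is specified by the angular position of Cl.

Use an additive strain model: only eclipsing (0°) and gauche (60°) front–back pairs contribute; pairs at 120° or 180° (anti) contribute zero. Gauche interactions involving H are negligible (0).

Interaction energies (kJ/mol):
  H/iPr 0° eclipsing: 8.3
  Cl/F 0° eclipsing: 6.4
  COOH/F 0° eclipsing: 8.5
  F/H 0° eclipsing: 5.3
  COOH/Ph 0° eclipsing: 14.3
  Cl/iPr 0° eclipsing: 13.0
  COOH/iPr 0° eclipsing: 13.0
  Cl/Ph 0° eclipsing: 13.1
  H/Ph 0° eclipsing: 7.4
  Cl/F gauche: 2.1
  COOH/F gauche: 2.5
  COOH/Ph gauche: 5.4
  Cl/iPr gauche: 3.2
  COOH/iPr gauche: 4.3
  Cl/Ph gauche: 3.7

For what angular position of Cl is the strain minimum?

60°

Cl at 0° (eclipsed): F(0°)/Cl(0°) eclipsed 6.4; iPr(120°)/H(120°) eclipsed 8.3; Ph(240°)/COOH(240°) eclipsed 14.3 → 29.0 kJ/mol.
Cl at 60° (staggered): F(0°)/Cl(60°) gauche 2.1; F(0°)/COOH(300°) gauche 2.5; iPr(120°)/Cl(60°) gauche 3.2; Ph(240°)/COOH(300°) gauche 5.4 → 13.2 kJ/mol.
Cl at 120° (eclipsed): F(0°)/COOH(0°) eclipsed 8.5; iPr(120°)/Cl(120°) eclipsed 13.0; Ph(240°)/H(240°) eclipsed 7.4 → 28.9 kJ/mol.
Cl at 180° (staggered): F(0°)/COOH(60°) gauche 2.5; iPr(120°)/Cl(180°) gauche 3.2; iPr(120°)/COOH(60°) gauche 4.3; Ph(240°)/Cl(180°) gauche 3.7 → 13.7 kJ/mol.
Cl at 240° (eclipsed): F(0°)/H(0°) eclipsed 5.3; iPr(120°)/COOH(120°) eclipsed 13.0; Ph(240°)/Cl(240°) eclipsed 13.1 → 31.4 kJ/mol.
Cl at 300° (staggered): F(0°)/Cl(300°) gauche 2.1; iPr(120°)/COOH(180°) gauche 4.3; Ph(240°)/Cl(300°) gauche 3.7; Ph(240°)/COOH(180°) gauche 5.4 → 15.5 kJ/mol.
The minimum (13.2 kJ/mol) occurs with Cl at 60°.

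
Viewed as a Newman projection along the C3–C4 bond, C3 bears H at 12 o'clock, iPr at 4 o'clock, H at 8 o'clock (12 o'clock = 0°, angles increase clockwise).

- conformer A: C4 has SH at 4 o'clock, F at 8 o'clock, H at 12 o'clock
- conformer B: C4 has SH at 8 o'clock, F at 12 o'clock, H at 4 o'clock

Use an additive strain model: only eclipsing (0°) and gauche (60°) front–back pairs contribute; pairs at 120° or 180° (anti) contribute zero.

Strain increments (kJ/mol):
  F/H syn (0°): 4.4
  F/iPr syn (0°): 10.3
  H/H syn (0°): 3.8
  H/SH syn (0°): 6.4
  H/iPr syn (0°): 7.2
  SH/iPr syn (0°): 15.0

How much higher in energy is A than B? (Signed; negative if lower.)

+5.2 kJ/mol

A (eclipsed): H–H eclipsed, iPr–SH eclipsed, H–F eclipsed; 3.8 + 15.0 + 4.4 = 23.2 kJ/mol.
B (eclipsed): H–F eclipsed, iPr–H eclipsed, H–SH eclipsed; 4.4 + 7.2 + 6.4 = 18.0 kJ/mol.
E(A) − E(B) = 23.2 − 18.0 = +5.2 kJ/mol.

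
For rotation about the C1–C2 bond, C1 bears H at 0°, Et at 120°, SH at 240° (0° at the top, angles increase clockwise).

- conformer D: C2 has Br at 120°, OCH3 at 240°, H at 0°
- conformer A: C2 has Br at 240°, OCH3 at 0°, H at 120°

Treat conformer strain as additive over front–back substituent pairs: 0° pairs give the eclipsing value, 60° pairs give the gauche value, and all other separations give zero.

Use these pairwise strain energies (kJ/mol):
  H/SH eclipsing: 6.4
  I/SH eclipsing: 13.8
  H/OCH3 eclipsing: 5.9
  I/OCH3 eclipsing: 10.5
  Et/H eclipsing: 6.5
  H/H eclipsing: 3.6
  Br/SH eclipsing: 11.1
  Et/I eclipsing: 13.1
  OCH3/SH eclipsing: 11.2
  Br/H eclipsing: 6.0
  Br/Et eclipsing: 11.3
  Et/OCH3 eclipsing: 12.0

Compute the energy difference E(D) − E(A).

+2.6 kJ/mol

D (eclipsed): H(0°)/H(0°) eclipsed 3.6; Et(120°)/Br(120°) eclipsed 11.3; SH(240°)/OCH3(240°) eclipsed 11.2 → 26.1 kJ/mol.
A (eclipsed): H(0°)/OCH3(0°) eclipsed 5.9; Et(120°)/H(120°) eclipsed 6.5; SH(240°)/Br(240°) eclipsed 11.1 → 23.5 kJ/mol.
E(D) − E(A) = 26.1 − 23.5 = +2.6 kJ/mol.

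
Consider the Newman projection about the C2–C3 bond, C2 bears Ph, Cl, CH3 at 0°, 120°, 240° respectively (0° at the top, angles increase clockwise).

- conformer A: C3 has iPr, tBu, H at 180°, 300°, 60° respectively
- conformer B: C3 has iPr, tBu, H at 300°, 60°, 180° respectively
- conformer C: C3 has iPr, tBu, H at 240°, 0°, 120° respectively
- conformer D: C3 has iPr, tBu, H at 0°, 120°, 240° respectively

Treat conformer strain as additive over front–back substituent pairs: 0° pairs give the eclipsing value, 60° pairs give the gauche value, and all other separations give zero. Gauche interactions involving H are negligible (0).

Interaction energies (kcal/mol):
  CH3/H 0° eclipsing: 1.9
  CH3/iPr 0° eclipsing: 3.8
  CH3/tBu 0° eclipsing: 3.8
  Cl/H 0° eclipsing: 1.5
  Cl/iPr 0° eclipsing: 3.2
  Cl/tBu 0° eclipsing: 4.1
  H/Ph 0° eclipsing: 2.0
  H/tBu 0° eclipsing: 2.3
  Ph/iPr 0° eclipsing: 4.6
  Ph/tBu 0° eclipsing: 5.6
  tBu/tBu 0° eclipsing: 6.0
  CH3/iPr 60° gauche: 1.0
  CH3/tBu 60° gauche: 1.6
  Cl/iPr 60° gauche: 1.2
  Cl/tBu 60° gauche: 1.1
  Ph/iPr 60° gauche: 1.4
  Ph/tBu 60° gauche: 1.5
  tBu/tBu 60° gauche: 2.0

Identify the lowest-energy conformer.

A is staggered. Ph at 0° is gauche with tBu at 300° (1.5); Cl at 120° is gauche with iPr at 180° (1.2); CH3 at 240° is gauche with iPr at 180° (1.0); CH3 at 240° is gauche with tBu at 300° (1.6). Total 5.3 kcal/mol.
B is staggered. Ph at 0° is gauche with iPr at 300° (1.4); Ph at 0° is gauche with tBu at 60° (1.5); Cl at 120° is gauche with tBu at 60° (1.1); CH3 at 240° is gauche with iPr at 300° (1.0). Total 5.0 kcal/mol.
C is eclipsed. Ph at 0° is eclipsed with tBu at 0° (5.6); Cl at 120° is eclipsed with H at 120° (1.5); CH3 at 240° is eclipsed with iPr at 240° (3.8). Total 10.9 kcal/mol.
D is eclipsed. Ph at 0° is eclipsed with iPr at 0° (4.6); Cl at 120° is eclipsed with tBu at 120° (4.1); CH3 at 240° is eclipsed with H at 240° (1.9). Total 10.6 kcal/mol.
B has the lowest total (5.0 kcal/mol).

B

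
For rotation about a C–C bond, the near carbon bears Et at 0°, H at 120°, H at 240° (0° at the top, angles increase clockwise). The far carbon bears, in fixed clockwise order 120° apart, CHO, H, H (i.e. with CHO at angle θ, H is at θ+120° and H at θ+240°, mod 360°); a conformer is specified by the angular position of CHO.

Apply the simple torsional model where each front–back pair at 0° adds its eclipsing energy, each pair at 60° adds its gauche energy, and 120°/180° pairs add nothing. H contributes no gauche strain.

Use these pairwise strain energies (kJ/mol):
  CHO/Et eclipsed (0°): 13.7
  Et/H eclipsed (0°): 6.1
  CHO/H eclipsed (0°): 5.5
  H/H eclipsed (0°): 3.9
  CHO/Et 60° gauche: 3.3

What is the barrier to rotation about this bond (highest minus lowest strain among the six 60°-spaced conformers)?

CHO at 0° (eclipsed): Et(0°)/CHO(0°) eclipsed 13.7; H(120°)/H(120°) eclipsed 3.9; H(240°)/H(240°) eclipsed 3.9 → 21.5 kJ/mol.
CHO at 60° (staggered): Et(0°)/CHO(60°) gauche 3.3 → 3.3 kJ/mol.
CHO at 120° (eclipsed): Et(0°)/H(0°) eclipsed 6.1; H(120°)/CHO(120°) eclipsed 5.5; H(240°)/H(240°) eclipsed 3.9 → 15.5 kJ/mol.
CHO at 180° (staggered): no non-H gauche contacts → 0.0 kJ/mol.
CHO at 240° (eclipsed): Et(0°)/H(0°) eclipsed 6.1; H(120°)/H(120°) eclipsed 3.9; H(240°)/CHO(240°) eclipsed 5.5 → 15.5 kJ/mol.
CHO at 300° (staggered): Et(0°)/CHO(300°) gauche 3.3 → 3.3 kJ/mol.
Max at 0° (21.5 kJ/mol), min at 180° (0.0 kJ/mol); barrier = 21.5 kJ/mol.

21.5 kJ/mol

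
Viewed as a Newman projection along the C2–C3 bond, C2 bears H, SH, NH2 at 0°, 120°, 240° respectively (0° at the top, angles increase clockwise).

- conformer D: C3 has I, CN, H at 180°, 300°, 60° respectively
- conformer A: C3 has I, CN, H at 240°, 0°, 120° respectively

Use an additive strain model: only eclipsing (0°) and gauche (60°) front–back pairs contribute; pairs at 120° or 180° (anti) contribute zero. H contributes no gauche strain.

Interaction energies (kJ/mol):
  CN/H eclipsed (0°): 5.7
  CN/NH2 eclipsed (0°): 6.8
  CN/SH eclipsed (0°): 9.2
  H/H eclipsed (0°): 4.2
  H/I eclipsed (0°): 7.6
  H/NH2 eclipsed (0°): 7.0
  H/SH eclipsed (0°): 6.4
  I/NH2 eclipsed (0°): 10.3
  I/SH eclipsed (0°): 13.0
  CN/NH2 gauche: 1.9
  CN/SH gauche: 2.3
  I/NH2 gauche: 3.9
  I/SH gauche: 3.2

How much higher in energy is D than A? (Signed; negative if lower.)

-13.4 kJ/mol

D (staggered): SH–I gauche, NH2–I gauche, NH2–CN gauche; 3.2 + 3.9 + 1.9 = 9.0 kJ/mol.
A (eclipsed): H–CN eclipsed, SH–H eclipsed, NH2–I eclipsed; 5.7 + 6.4 + 10.3 = 22.4 kJ/mol.
E(D) − E(A) = 9.0 − 22.4 = -13.4 kJ/mol.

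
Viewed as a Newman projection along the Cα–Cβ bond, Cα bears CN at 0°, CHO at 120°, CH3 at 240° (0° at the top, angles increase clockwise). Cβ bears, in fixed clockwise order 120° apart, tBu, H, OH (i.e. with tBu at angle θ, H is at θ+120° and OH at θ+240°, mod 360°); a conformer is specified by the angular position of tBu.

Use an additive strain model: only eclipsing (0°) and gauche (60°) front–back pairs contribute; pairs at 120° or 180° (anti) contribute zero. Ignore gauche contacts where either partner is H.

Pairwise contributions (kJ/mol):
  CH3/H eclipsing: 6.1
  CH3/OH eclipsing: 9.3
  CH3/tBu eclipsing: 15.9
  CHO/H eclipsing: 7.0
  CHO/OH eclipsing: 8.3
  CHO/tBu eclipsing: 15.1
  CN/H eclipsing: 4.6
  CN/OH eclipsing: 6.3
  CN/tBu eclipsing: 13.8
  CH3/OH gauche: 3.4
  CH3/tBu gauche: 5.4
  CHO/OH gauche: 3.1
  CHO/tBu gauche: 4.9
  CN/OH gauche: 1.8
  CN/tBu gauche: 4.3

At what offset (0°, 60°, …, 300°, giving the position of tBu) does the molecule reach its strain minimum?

tBu at 0° is eclipsed. CN at 0° is eclipsed with tBu at 0° (13.8); CHO at 120° is eclipsed with H at 120° (7.0); CH3 at 240° is eclipsed with OH at 240° (9.3). Total 30.1 kJ/mol.
tBu at 60° is staggered. CN at 0° is gauche with tBu at 60° (4.3); CN at 0° is gauche with OH at 300° (1.8); CHO at 120° is gauche with tBu at 60° (4.9); CH3 at 240° is gauche with OH at 300° (3.4). Total 14.4 kJ/mol.
tBu at 120° is eclipsed. CN at 0° is eclipsed with OH at 0° (6.3); CHO at 120° is eclipsed with tBu at 120° (15.1); CH3 at 240° is eclipsed with H at 240° (6.1). Total 27.5 kJ/mol.
tBu at 180° is staggered. CN at 0° is gauche with OH at 60° (1.8); CHO at 120° is gauche with tBu at 180° (4.9); CHO at 120° is gauche with OH at 60° (3.1); CH3 at 240° is gauche with tBu at 180° (5.4). Total 15.2 kJ/mol.
tBu at 240° is eclipsed. CN at 0° is eclipsed with H at 0° (4.6); CHO at 120° is eclipsed with OH at 120° (8.3); CH3 at 240° is eclipsed with tBu at 240° (15.9). Total 28.8 kJ/mol.
tBu at 300° is staggered. CN at 0° is gauche with tBu at 300° (4.3); CHO at 120° is gauche with OH at 180° (3.1); CH3 at 240° is gauche with tBu at 300° (5.4); CH3 at 240° is gauche with OH at 180° (3.4). Total 16.2 kJ/mol.
The minimum (14.4 kJ/mol) occurs with tBu at 60°.

60°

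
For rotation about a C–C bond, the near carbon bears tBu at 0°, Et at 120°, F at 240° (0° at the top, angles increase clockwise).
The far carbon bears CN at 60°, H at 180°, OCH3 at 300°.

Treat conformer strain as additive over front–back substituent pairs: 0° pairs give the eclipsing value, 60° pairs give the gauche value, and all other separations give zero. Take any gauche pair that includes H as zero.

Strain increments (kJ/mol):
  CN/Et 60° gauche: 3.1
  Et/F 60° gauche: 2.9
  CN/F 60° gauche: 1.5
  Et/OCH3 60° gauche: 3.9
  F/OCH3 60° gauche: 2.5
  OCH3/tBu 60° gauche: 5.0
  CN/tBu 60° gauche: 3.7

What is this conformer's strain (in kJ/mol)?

This conformer (staggered): tBu(0°)/CN(60°) gauche 3.7; tBu(0°)/OCH3(300°) gauche 5.0; Et(120°)/CN(60°) gauche 3.1; F(240°)/OCH3(300°) gauche 2.5 → 14.3 kJ/mol.

14.3 kJ/mol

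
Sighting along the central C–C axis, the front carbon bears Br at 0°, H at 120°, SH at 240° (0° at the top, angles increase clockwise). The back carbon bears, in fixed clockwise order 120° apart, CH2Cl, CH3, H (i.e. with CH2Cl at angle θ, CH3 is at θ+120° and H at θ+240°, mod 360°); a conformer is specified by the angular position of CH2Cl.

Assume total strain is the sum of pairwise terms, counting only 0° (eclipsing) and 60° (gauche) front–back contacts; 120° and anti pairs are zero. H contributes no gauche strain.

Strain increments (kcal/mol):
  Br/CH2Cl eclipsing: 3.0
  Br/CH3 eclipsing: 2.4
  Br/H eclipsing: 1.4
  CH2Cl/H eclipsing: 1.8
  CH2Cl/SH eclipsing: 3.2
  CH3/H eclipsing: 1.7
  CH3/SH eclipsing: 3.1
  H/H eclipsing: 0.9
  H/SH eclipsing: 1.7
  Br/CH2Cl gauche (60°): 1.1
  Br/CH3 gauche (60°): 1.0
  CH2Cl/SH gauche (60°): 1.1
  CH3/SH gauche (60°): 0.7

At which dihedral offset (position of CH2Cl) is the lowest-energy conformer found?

60°

CH2Cl at 0° (eclipsed): Br–CH2Cl eclipsed, H–CH3 eclipsed, SH–H eclipsed; 3.0 + 1.7 + 1.7 = 6.4 kcal/mol.
CH2Cl at 60° (staggered): Br–CH2Cl gauche, SH–CH3 gauche; 1.1 + 0.7 = 1.8 kcal/mol.
CH2Cl at 120° (eclipsed): Br–H eclipsed, H–CH2Cl eclipsed, SH–CH3 eclipsed; 1.4 + 1.8 + 3.1 = 6.3 kcal/mol.
CH2Cl at 180° (staggered): Br–CH3 gauche, SH–CH2Cl gauche, SH–CH3 gauche; 1.0 + 1.1 + 0.7 = 2.8 kcal/mol.
CH2Cl at 240° (eclipsed): Br–CH3 eclipsed, H–H eclipsed, SH–CH2Cl eclipsed; 2.4 + 0.9 + 3.2 = 6.5 kcal/mol.
CH2Cl at 300° (staggered): Br–CH2Cl gauche, Br–CH3 gauche, SH–CH2Cl gauche; 1.1 + 1.0 + 1.1 = 3.2 kcal/mol.
The minimum (1.8 kcal/mol) occurs with CH2Cl at 60°.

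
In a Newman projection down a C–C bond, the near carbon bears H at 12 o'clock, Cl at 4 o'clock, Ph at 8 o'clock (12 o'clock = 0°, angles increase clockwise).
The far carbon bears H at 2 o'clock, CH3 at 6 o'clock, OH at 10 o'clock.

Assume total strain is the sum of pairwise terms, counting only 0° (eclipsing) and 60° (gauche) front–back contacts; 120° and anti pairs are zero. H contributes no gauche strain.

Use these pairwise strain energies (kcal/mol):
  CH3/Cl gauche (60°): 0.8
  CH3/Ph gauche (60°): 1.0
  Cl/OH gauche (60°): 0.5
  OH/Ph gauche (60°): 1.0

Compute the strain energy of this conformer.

2.8 kcal/mol

This conformer (staggered): Cl–CH3 gauche, Ph–CH3 gauche, Ph–OH gauche; 0.8 + 1.0 + 1.0 = 2.8 kcal/mol.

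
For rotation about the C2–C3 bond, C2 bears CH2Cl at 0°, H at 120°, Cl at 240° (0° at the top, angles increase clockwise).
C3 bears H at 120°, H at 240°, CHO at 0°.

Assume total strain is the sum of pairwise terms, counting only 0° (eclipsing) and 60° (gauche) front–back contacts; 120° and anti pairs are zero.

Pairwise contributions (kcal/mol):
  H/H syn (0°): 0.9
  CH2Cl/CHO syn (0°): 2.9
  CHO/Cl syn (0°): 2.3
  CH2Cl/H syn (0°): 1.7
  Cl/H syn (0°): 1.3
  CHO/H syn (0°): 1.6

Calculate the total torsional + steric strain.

5.1 kcal/mol

This conformer (eclipsed): CH2Cl–CHO eclipsed, H–H eclipsed, Cl–H eclipsed; 2.9 + 0.9 + 1.3 = 5.1 kcal/mol.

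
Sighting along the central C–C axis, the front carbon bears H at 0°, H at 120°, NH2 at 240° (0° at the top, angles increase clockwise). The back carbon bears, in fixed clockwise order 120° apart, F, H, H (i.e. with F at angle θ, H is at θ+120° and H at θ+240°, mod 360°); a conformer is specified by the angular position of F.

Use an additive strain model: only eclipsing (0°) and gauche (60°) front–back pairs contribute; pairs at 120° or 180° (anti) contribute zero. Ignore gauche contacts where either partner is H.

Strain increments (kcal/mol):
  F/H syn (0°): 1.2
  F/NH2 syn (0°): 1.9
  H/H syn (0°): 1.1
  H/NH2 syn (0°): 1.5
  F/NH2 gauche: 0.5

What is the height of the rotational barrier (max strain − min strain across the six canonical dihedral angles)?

F at 0° is eclipsed. H at 0° is eclipsed with F at 0° (1.2); H at 120° is eclipsed with H at 120° (1.1); NH2 at 240° is eclipsed with H at 240° (1.5). Total 3.8 kcal/mol.
F at 60° (staggered): no non-H gauche contacts → 0.0 kcal/mol.
F at 120° is eclipsed. H at 0° is eclipsed with H at 0° (1.1); H at 120° is eclipsed with F at 120° (1.2); NH2 at 240° is eclipsed with H at 240° (1.5). Total 3.8 kcal/mol.
F at 180° is staggered. NH2 at 240° is gauche with F at 180° (0.5). Total 0.5 kcal/mol.
F at 240° is eclipsed. H at 0° is eclipsed with H at 0° (1.1); H at 120° is eclipsed with H at 120° (1.1); NH2 at 240° is eclipsed with F at 240° (1.9). Total 4.1 kcal/mol.
F at 300° is staggered. NH2 at 240° is gauche with F at 300° (0.5). Total 0.5 kcal/mol.
Max at 240° (4.1 kcal/mol), min at 60° (0.0 kcal/mol); barrier = 4.1 kcal/mol.

4.1 kcal/mol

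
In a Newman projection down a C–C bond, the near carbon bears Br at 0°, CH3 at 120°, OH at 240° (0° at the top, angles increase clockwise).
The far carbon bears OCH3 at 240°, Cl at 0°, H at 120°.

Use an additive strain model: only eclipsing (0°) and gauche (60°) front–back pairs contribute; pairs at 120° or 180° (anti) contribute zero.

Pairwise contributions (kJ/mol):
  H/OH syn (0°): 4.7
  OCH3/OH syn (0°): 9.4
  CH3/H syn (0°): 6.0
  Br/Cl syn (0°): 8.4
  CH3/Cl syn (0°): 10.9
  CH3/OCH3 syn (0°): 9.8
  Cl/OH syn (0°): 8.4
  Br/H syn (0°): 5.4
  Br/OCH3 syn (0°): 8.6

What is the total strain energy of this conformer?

This conformer is eclipsed. Br at 0° is eclipsed with Cl at 0° (8.4); CH3 at 120° is eclipsed with H at 120° (6.0); OH at 240° is eclipsed with OCH3 at 240° (9.4). Total 23.8 kJ/mol.

23.8 kJ/mol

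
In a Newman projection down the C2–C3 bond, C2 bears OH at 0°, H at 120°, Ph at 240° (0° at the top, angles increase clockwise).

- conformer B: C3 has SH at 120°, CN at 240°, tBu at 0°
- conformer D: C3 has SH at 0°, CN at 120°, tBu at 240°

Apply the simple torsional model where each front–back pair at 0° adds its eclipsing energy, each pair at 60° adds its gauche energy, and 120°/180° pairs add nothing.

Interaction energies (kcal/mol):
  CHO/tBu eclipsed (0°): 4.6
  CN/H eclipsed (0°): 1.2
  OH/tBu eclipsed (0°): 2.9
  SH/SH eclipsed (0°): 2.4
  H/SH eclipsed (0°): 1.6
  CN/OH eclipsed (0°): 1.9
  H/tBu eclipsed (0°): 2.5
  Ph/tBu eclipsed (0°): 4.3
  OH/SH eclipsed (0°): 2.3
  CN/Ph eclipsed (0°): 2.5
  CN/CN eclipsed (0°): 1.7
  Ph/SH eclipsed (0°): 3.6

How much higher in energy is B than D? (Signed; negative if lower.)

B is eclipsed. OH at 0° is eclipsed with tBu at 0° (2.9); H at 120° is eclipsed with SH at 120° (1.6); Ph at 240° is eclipsed with CN at 240° (2.5). Total 7.0 kcal/mol.
D is eclipsed. OH at 0° is eclipsed with SH at 0° (2.3); H at 120° is eclipsed with CN at 120° (1.2); Ph at 240° is eclipsed with tBu at 240° (4.3). Total 7.8 kcal/mol.
E(B) − E(D) = 7.0 − 7.8 = -0.8 kcal/mol.

-0.8 kcal/mol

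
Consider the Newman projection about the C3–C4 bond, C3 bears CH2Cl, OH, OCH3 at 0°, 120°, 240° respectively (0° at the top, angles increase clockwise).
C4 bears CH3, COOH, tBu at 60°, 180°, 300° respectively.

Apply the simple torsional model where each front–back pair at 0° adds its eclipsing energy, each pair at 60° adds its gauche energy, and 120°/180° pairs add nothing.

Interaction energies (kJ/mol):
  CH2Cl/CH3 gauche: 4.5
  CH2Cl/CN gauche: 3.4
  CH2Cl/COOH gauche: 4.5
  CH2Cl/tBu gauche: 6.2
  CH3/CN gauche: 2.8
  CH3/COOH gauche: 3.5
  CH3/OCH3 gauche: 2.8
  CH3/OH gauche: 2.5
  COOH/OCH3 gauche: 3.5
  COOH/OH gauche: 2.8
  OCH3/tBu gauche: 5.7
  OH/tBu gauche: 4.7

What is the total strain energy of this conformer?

This conformer (staggered): CH2Cl(0°)/CH3(60°) gauche 4.5; CH2Cl(0°)/tBu(300°) gauche 6.2; OH(120°)/CH3(60°) gauche 2.5; OH(120°)/COOH(180°) gauche 2.8; OCH3(240°)/COOH(180°) gauche 3.5; OCH3(240°)/tBu(300°) gauche 5.7 → 25.2 kJ/mol.

25.2 kJ/mol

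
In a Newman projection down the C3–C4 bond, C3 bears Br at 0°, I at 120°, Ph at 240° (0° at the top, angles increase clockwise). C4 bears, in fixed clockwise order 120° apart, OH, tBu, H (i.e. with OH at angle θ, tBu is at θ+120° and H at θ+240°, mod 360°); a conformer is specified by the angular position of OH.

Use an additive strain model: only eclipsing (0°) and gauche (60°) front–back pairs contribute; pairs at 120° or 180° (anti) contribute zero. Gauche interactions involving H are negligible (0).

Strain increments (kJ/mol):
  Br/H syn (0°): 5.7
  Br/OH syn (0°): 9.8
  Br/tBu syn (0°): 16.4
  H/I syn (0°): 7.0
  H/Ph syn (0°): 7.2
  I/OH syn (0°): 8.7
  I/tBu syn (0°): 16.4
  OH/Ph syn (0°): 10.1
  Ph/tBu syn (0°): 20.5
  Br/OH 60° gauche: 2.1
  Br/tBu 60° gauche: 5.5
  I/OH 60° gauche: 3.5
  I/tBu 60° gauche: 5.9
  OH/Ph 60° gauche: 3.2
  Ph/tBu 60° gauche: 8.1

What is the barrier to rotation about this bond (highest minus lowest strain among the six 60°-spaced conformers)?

18.2 kJ/mol

OH at 0° is eclipsed. Br at 0° is eclipsed with OH at 0° (9.8); I at 120° is eclipsed with tBu at 120° (16.4); Ph at 240° is eclipsed with H at 240° (7.2). Total 33.4 kJ/mol.
OH at 60° is staggered. Br at 0° is gauche with OH at 60° (2.1); I at 120° is gauche with OH at 60° (3.5); I at 120° is gauche with tBu at 180° (5.9); Ph at 240° is gauche with tBu at 180° (8.1). Total 19.6 kJ/mol.
OH at 120° is eclipsed. Br at 0° is eclipsed with H at 0° (5.7); I at 120° is eclipsed with OH at 120° (8.7); Ph at 240° is eclipsed with tBu at 240° (20.5). Total 34.9 kJ/mol.
OH at 180° is staggered. Br at 0° is gauche with tBu at 300° (5.5); I at 120° is gauche with OH at 180° (3.5); Ph at 240° is gauche with OH at 180° (3.2); Ph at 240° is gauche with tBu at 300° (8.1). Total 20.3 kJ/mol.
OH at 240° is eclipsed. Br at 0° is eclipsed with tBu at 0° (16.4); I at 120° is eclipsed with H at 120° (7.0); Ph at 240° is eclipsed with OH at 240° (10.1). Total 33.5 kJ/mol.
OH at 300° is staggered. Br at 0° is gauche with OH at 300° (2.1); Br at 0° is gauche with tBu at 60° (5.5); I at 120° is gauche with tBu at 60° (5.9); Ph at 240° is gauche with OH at 300° (3.2). Total 16.7 kJ/mol.
Max at 120° (34.9 kJ/mol), min at 300° (16.7 kJ/mol); barrier = 18.2 kJ/mol.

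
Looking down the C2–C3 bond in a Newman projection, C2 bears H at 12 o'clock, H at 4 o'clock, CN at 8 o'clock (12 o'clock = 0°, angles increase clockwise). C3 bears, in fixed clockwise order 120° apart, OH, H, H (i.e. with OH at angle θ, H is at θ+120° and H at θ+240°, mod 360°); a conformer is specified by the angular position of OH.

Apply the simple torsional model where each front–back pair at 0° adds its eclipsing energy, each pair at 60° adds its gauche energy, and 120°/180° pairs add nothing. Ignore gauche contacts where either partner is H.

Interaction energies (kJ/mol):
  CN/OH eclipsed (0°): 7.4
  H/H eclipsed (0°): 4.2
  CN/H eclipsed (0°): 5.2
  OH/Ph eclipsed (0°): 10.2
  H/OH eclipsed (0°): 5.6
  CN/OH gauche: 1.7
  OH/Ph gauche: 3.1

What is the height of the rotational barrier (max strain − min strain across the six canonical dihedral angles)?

15.8 kJ/mol

OH at 0° (eclipsed): H(0°)/OH(0°) eclipsed 5.6; H(120°)/H(120°) eclipsed 4.2; CN(240°)/H(240°) eclipsed 5.2 → 15.0 kJ/mol.
OH at 60° (staggered): no non-H gauche contacts → 0.0 kJ/mol.
OH at 120° (eclipsed): H(0°)/H(0°) eclipsed 4.2; H(120°)/OH(120°) eclipsed 5.6; CN(240°)/H(240°) eclipsed 5.2 → 15.0 kJ/mol.
OH at 180° (staggered): CN(240°)/OH(180°) gauche 1.7 → 1.7 kJ/mol.
OH at 240° (eclipsed): H(0°)/H(0°) eclipsed 4.2; H(120°)/H(120°) eclipsed 4.2; CN(240°)/OH(240°) eclipsed 7.4 → 15.8 kJ/mol.
OH at 300° (staggered): CN(240°)/OH(300°) gauche 1.7 → 1.7 kJ/mol.
Max at 240° (15.8 kJ/mol), min at 60° (0.0 kJ/mol); barrier = 15.8 kJ/mol.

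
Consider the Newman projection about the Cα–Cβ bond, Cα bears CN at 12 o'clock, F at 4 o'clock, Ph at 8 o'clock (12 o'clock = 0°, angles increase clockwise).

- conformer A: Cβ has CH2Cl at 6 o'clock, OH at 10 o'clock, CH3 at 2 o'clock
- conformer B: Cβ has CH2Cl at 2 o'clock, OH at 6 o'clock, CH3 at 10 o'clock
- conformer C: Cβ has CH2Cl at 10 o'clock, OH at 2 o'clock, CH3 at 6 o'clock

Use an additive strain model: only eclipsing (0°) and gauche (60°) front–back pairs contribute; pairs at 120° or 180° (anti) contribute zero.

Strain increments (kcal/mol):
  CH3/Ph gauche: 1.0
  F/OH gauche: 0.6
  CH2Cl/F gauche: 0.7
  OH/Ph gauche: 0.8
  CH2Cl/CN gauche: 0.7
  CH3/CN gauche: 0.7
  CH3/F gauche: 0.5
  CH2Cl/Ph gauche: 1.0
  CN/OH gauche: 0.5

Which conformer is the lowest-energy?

A

A (staggered): CN(0°)/OH(300°) gauche 0.5; CN(0°)/CH3(60°) gauche 0.7; F(120°)/CH2Cl(180°) gauche 0.7; F(120°)/CH3(60°) gauche 0.5; Ph(240°)/CH2Cl(180°) gauche 1.0; Ph(240°)/OH(300°) gauche 0.8 → 4.2 kcal/mol.
B (staggered): CN(0°)/CH2Cl(60°) gauche 0.7; CN(0°)/CH3(300°) gauche 0.7; F(120°)/CH2Cl(60°) gauche 0.7; F(120°)/OH(180°) gauche 0.6; Ph(240°)/OH(180°) gauche 0.8; Ph(240°)/CH3(300°) gauche 1.0 → 4.5 kcal/mol.
C (staggered): CN(0°)/CH2Cl(300°) gauche 0.7; CN(0°)/OH(60°) gauche 0.5; F(120°)/OH(60°) gauche 0.6; F(120°)/CH3(180°) gauche 0.5; Ph(240°)/CH2Cl(300°) gauche 1.0; Ph(240°)/CH3(180°) gauche 1.0 → 4.3 kcal/mol.
A has the lowest total (4.2 kcal/mol).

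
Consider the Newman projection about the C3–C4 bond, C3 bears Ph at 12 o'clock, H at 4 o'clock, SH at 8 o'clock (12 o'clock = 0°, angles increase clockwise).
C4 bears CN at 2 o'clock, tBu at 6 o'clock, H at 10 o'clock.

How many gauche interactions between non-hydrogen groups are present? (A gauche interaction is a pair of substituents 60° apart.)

Non-H gauche pairs: Ph(0°)/CN(60°); SH(240°)/tBu(180°) — 2 interactions.

2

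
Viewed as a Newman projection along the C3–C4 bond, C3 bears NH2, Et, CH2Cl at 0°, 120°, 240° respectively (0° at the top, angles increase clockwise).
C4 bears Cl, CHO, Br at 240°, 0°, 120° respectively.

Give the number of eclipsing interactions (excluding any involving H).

Non-H eclipsing pairs: NH2(0°)/CHO(0°); Et(120°)/Br(120°); CH2Cl(240°)/Cl(240°) — 3 interactions.

3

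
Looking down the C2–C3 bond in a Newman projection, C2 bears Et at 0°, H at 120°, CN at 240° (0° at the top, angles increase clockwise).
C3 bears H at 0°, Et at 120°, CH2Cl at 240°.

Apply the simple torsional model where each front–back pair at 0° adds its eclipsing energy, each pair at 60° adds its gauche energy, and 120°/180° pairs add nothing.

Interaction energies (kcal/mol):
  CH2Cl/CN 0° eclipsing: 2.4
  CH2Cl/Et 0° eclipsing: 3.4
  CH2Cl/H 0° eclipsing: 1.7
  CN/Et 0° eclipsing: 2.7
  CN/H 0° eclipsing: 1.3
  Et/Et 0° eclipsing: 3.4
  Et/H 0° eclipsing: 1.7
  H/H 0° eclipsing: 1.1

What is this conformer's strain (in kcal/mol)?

5.8 kcal/mol

This conformer (eclipsed): Et(0°)/H(0°) eclipsed 1.7; H(120°)/Et(120°) eclipsed 1.7; CN(240°)/CH2Cl(240°) eclipsed 2.4 → 5.8 kcal/mol.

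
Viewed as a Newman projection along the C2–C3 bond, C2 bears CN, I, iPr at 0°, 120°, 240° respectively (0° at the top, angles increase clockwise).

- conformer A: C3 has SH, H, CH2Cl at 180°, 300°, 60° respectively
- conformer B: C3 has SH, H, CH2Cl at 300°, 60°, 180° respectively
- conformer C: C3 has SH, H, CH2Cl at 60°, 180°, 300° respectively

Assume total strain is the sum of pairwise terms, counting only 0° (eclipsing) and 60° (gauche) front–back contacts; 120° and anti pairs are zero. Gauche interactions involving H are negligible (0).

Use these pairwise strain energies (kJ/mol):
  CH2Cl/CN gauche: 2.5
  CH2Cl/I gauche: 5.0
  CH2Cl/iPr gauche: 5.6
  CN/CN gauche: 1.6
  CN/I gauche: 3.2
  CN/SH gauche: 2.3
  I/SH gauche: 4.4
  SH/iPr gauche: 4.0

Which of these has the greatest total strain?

B

A (staggered): CN–CH2Cl gauche, I–SH gauche, I–CH2Cl gauche, iPr–SH gauche; 2.5 + 4.4 + 5.0 + 4.0 = 15.9 kJ/mol.
B (staggered): CN–SH gauche, I–CH2Cl gauche, iPr–SH gauche, iPr–CH2Cl gauche; 2.3 + 5.0 + 4.0 + 5.6 = 16.9 kJ/mol.
C (staggered): CN–SH gauche, CN–CH2Cl gauche, I–SH gauche, iPr–CH2Cl gauche; 2.3 + 2.5 + 4.4 + 5.6 = 14.8 kJ/mol.
B has the highest total (16.9 kJ/mol).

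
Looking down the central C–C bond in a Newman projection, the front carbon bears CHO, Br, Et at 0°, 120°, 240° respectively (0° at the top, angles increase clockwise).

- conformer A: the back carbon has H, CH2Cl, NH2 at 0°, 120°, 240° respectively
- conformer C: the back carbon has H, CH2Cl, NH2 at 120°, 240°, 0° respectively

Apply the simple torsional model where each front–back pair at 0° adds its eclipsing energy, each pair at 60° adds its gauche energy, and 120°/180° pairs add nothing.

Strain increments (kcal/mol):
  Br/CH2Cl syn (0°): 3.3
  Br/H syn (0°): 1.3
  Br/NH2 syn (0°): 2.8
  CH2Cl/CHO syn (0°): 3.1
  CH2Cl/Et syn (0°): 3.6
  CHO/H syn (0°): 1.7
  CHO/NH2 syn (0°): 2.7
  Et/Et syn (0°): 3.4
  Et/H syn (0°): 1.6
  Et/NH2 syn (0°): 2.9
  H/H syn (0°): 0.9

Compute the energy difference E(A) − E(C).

A (eclipsed): CHO(0°)/H(0°) eclipsed 1.7; Br(120°)/CH2Cl(120°) eclipsed 3.3; Et(240°)/NH2(240°) eclipsed 2.9 → 7.9 kcal/mol.
C (eclipsed): CHO(0°)/NH2(0°) eclipsed 2.7; Br(120°)/H(120°) eclipsed 1.3; Et(240°)/CH2Cl(240°) eclipsed 3.6 → 7.6 kcal/mol.
E(A) − E(C) = 7.9 − 7.6 = +0.3 kcal/mol.

+0.3 kcal/mol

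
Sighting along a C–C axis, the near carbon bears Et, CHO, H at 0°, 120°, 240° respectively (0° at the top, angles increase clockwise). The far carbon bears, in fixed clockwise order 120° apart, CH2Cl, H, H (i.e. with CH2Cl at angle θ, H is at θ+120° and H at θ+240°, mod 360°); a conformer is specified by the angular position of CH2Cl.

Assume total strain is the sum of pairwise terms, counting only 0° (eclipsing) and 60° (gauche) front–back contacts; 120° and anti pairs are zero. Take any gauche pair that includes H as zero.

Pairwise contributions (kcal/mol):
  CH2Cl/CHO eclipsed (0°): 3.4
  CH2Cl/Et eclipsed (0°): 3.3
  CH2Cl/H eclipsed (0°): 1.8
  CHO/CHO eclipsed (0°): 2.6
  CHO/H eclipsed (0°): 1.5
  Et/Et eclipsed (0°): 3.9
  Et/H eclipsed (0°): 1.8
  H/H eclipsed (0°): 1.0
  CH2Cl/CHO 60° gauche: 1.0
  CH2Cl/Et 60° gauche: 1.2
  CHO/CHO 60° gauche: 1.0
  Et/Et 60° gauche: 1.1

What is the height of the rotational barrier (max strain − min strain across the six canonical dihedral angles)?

CH2Cl at 0° (eclipsed): Et(0°)/CH2Cl(0°) eclipsed 3.3; CHO(120°)/H(120°) eclipsed 1.5; H(240°)/H(240°) eclipsed 1.0 → 5.8 kcal/mol.
CH2Cl at 60° (staggered): Et(0°)/CH2Cl(60°) gauche 1.2; CHO(120°)/CH2Cl(60°) gauche 1.0 → 2.2 kcal/mol.
CH2Cl at 120° (eclipsed): Et(0°)/H(0°) eclipsed 1.8; CHO(120°)/CH2Cl(120°) eclipsed 3.4; H(240°)/H(240°) eclipsed 1.0 → 6.2 kcal/mol.
CH2Cl at 180° (staggered): CHO(120°)/CH2Cl(180°) gauche 1.0 → 1.0 kcal/mol.
CH2Cl at 240° (eclipsed): Et(0°)/H(0°) eclipsed 1.8; CHO(120°)/H(120°) eclipsed 1.5; H(240°)/CH2Cl(240°) eclipsed 1.8 → 5.1 kcal/mol.
CH2Cl at 300° (staggered): Et(0°)/CH2Cl(300°) gauche 1.2 → 1.2 kcal/mol.
Max at 120° (6.2 kcal/mol), min at 180° (1.0 kcal/mol); barrier = 5.2 kcal/mol.

5.2 kcal/mol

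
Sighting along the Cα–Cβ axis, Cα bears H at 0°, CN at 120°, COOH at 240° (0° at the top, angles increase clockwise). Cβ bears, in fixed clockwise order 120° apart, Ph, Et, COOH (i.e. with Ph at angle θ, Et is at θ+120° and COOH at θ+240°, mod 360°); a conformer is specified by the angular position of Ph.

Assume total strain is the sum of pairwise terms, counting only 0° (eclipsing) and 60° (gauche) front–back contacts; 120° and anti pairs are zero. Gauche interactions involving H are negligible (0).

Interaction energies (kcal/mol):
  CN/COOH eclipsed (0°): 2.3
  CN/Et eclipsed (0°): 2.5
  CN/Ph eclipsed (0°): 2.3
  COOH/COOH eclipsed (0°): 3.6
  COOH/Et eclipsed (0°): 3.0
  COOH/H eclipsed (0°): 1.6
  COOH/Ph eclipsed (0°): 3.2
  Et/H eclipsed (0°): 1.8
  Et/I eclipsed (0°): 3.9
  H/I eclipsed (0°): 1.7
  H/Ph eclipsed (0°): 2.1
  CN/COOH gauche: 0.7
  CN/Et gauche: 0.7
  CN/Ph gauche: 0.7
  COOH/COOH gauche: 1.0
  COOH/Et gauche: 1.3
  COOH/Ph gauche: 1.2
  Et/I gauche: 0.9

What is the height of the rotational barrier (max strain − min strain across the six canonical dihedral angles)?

Ph at 0° (eclipsed): H–Ph eclipsed, CN–Et eclipsed, COOH–COOH eclipsed; 2.1 + 2.5 + 3.6 = 8.2 kcal/mol.
Ph at 60° (staggered): CN–Ph gauche, CN–Et gauche, COOH–Et gauche, COOH–COOH gauche; 0.7 + 0.7 + 1.3 + 1.0 = 3.7 kcal/mol.
Ph at 120° (eclipsed): H–COOH eclipsed, CN–Ph eclipsed, COOH–Et eclipsed; 1.6 + 2.3 + 3.0 = 6.9 kcal/mol.
Ph at 180° (staggered): CN–Ph gauche, CN–COOH gauche, COOH–Ph gauche, COOH–Et gauche; 0.7 + 0.7 + 1.2 + 1.3 = 3.9 kcal/mol.
Ph at 240° (eclipsed): H–Et eclipsed, CN–COOH eclipsed, COOH–Ph eclipsed; 1.8 + 2.3 + 3.2 = 7.3 kcal/mol.
Ph at 300° (staggered): CN–Et gauche, CN–COOH gauche, COOH–Ph gauche, COOH–COOH gauche; 0.7 + 0.7 + 1.2 + 1.0 = 3.6 kcal/mol.
Max at 0° (8.2 kcal/mol), min at 300° (3.6 kcal/mol); barrier = 4.6 kcal/mol.

4.6 kcal/mol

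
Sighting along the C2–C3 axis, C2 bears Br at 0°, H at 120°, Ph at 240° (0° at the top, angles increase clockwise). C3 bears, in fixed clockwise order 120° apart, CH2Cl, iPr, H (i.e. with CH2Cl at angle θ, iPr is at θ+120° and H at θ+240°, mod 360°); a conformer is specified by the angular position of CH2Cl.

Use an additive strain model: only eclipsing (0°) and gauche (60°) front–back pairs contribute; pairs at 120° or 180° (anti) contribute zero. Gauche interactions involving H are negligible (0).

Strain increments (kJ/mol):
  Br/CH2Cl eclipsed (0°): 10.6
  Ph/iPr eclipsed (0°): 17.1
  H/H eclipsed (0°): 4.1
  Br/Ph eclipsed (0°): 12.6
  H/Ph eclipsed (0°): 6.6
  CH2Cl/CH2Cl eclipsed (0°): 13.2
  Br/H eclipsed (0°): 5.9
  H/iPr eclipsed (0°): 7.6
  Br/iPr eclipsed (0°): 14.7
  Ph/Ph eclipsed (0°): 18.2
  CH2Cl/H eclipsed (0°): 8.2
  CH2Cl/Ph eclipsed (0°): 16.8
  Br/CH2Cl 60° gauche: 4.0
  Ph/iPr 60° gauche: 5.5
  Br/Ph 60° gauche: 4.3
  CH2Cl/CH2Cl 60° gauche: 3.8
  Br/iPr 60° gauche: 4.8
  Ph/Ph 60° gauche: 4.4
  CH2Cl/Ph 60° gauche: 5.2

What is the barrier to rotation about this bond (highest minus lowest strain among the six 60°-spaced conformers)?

26.1 kJ/mol

CH2Cl at 0° (eclipsed): Br(0°)/CH2Cl(0°) eclipsed 10.6; H(120°)/iPr(120°) eclipsed 7.6; Ph(240°)/H(240°) eclipsed 6.6 → 24.8 kJ/mol.
CH2Cl at 60° (staggered): Br(0°)/CH2Cl(60°) gauche 4.0; Ph(240°)/iPr(180°) gauche 5.5 → 9.5 kJ/mol.
CH2Cl at 120° (eclipsed): Br(0°)/H(0°) eclipsed 5.9; H(120°)/CH2Cl(120°) eclipsed 8.2; Ph(240°)/iPr(240°) eclipsed 17.1 → 31.2 kJ/mol.
CH2Cl at 180° (staggered): Br(0°)/iPr(300°) gauche 4.8; Ph(240°)/CH2Cl(180°) gauche 5.2; Ph(240°)/iPr(300°) gauche 5.5 → 15.5 kJ/mol.
CH2Cl at 240° (eclipsed): Br(0°)/iPr(0°) eclipsed 14.7; H(120°)/H(120°) eclipsed 4.1; Ph(240°)/CH2Cl(240°) eclipsed 16.8 → 35.6 kJ/mol.
CH2Cl at 300° (staggered): Br(0°)/CH2Cl(300°) gauche 4.0; Br(0°)/iPr(60°) gauche 4.8; Ph(240°)/CH2Cl(300°) gauche 5.2 → 14.0 kJ/mol.
Max at 240° (35.6 kJ/mol), min at 60° (9.5 kJ/mol); barrier = 26.1 kJ/mol.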